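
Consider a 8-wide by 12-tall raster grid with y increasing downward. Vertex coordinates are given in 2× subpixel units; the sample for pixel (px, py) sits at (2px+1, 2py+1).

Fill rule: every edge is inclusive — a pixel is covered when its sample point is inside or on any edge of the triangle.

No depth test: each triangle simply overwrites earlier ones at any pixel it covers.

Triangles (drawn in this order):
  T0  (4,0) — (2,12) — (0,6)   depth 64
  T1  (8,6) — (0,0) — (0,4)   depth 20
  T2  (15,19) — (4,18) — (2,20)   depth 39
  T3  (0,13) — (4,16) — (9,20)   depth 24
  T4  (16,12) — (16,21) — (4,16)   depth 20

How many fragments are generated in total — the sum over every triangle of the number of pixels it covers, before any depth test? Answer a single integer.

T0:
  2·area = 36
  edge (4, 0)→(2, 12): d=(-2,12) inclusive
  edge (2, 12)→(0, 6): d=(-2,-6) inclusive
  edge (0, 6)→(4, 0): d=(4,-6) inclusive
    (1,1)@(3, 3): e=[6,24,6] → █
    (2,1)@(5, 3): e=[-18,36,18] → ·
    (0,2)@(1, 5): e=[26,8,2] → █
    (2,2)@(5, 5): e=[-22,32,26] → ·
    (0,3)@(1, 7): e=[22,4,10] → █
    (1,3)@(3, 7): e=[-2,16,22] → ·
    (0,4)@(1, 9): e=[18,0,18] → █  [on edge]
    (1,4)@(3, 9): e=[-6,12,30] → ·
    (0,5)@(1, 11): e=[14,-4,26] → ·
    (1,7)@(3, 15): e=[-18,0,54] → ·  [on edge]
    (2,10)@(5, 21): e=[-54,0,90] → ·  [on edge]
  covered (5 px):
    · · · · · · · ·
    · █ · · · · · ·
    █ █ · · · · · ·
    █ · · · · · · ·
    █ · · · · · · ·
    · · · · · · · ·
    · · · · · · · ·
    · · · · · · · ·
    · · · · · · · ·
    · · · · · · · ·
    · · · · · · · ·
    · · · · · · · ·
T1:
  2·area = 32  (B↔C swapped to make it positive)
  edge (8, 6)→(0, 4): d=(-8,-2) inclusive
  edge (0, 4)→(0, 0): d=(0,-4) inclusive
  edge (0, 0)→(8, 6): d=(8,6) inclusive
    (0,0)@(1, 1): e=[26,4,2] → █
    (1,0)@(3, 1): e=[30,12,-10] → ·
    (0,1)@(1, 3): e=[10,4,18] → █
    (1,1)@(3, 3): e=[14,12,6] → █
    (2,1)@(5, 3): e=[18,20,-6] → ·
    (0,2)@(1, 5): e=[-6,4,34] → ·
    (1,2)@(3, 5): e=[-2,12,22] → ·
    (2,2)@(5, 5): e=[2,20,10] → █
    (3,2)@(7, 5): e=[6,28,-2] → ·
    (2,3)@(5, 7): e=[-14,20,26] → ·
  covered (4 px):
    █ · · · · · · ·
    █ █ · · · · · ·
    · · █ · · · · ·
    · · · · · · · ·
    · · · · · · · ·
    · · · · · · · ·
    · · · · · · · ·
    · · · · · · · ·
    · · · · · · · ·
    · · · · · · · ·
    · · · · · · · ·
    · · · · · · · ·
T2:
  2·area = 24  (B↔C swapped to make it positive)
  edge (15, 19)→(2, 20): d=(-13,1) inclusive
  edge (2, 20)→(4, 18): d=(2,-2) inclusive
  edge (4, 18)→(15, 19): d=(11,1) inclusive
    (7,3)@(15, 7): e=[156,0,-132] → ·  [on edge]
    (6,4)@(13, 9): e=[132,0,-108] → ·  [on edge]
    (5,5)@(11, 11): e=[108,0,-84] → ·  [on edge]
    (4,6)@(9, 13): e=[84,0,-60] → ·  [on edge]
    (3,7)@(7, 15): e=[60,0,-36] → ·  [on edge]
    (2,8)@(5, 17): e=[36,0,-12] → ·  [on edge]
    (1,9)@(3, 19): e=[12,0,12] → █  [on edge]
    (2,9)@(5, 19): e=[10,4,10] → █
    (3,9)@(7, 19): e=[8,8,8] → █
    (4,9)@(9, 19): e=[6,12,6] → █
    (5,9)@(11, 19): e=[4,16,4] → █
    (6,9)@(13, 19): e=[2,20,2] → █
    (7,9)@(15, 19): e=[0,24,0] → █  [on edge]
    (0,10)@(1, 21): e=[-12,0,36] → ·  [on edge]
  covered (7 px):
    · · · · · · · ·
    · · · · · · · ·
    · · · · · · · ·
    · · · · · · · ·
    · · · · · · · ·
    · · · · · · · ·
    · · · · · · · ·
    · · · · · · · ·
    · · · · · · · ·
    · █ █ █ █ █ █ █
    · · · · · · · ·
    · · · · · · · ·
T3:
  2·area = 1
  edge (0, 13)→(4, 16): d=(4,3) inclusive
  edge (4, 16)→(9, 20): d=(5,4) inclusive
  edge (9, 20)→(0, 13): d=(-9,-7) inclusive
  covered (0 px):
    · · · · · · · ·
    · · · · · · · ·
    · · · · · · · ·
    · · · · · · · ·
    · · · · · · · ·
    · · · · · · · ·
    · · · · · · · ·
    · · · · · · · ·
    · · · · · · · ·
    · · · · · · · ·
    · · · · · · · ·
    · · · · · · · ·
T4:
  2·area = 108
  edge (16, 12)→(16, 21): d=(0,9) inclusive
  edge (16, 21)→(4, 16): d=(-12,-5) inclusive
  edge (4, 16)→(16, 12): d=(12,-4) inclusive
    (6,6)@(13, 13): e=[27,81,0] → █  [on edge]
    (7,6)@(15, 13): e=[9,91,8] → █
    (3,7)@(7, 15): e=[81,27,0] → █  [on edge]
    (4,7)@(9, 15): e=[63,37,8] → █
    (5,7)@(11, 15): e=[45,47,16] → █
    (0,8)@(1, 17): e=[135,-27,0] → ·  [on edge]
    (3,8)@(7, 17): e=[81,3,24] → █
    (3,9)@(7, 19): e=[81,-21,48] → ·
    (4,9)@(9, 19): e=[63,-11,56] → ·
    (5,9)@(11, 19): e=[45,-1,64] → ·
    (6,9)@(13, 19): e=[27,9,72] → █
    (6,10)@(13, 21): e=[27,-15,96] → ·
  covered (14 px):
    · · · · · · · ·
    · · · · · · · ·
    · · · · · · · ·
    · · · · · · · ·
    · · · · · · · ·
    · · · · · · · ·
    · · · · · · █ █
    · · · █ █ █ █ █
    · · · █ █ █ █ █
    · · · · · · █ █
    · · · · · · · ·
    · · · · · · · ·

Result: 30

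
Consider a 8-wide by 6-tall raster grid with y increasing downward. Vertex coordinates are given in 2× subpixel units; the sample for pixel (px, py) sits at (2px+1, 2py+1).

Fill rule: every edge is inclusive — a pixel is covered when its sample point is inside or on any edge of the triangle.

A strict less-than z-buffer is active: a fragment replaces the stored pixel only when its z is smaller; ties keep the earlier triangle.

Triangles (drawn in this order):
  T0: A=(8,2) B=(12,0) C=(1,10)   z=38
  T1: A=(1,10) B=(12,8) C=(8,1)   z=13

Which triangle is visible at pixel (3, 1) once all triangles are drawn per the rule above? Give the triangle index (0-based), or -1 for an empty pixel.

T0:
  2·area = 18
  edge (8, 2)→(12, 0): d=(4,-2) inclusive
  edge (12, 0)→(1, 10): d=(-11,10) inclusive
  edge (1, 10)→(8, 2): d=(7,-8) inclusive
  covered (0 px):
    . . . . . . . .
    . . . . . . . .
    . . . . . . . .
    . . . . . . . .
    . . . . . . . .
    . . . . . . . .
T1:
  2·area = 85  (B↔C swapped to make it positive)
  edge (1, 10)→(8, 1): d=(7,-9) inclusive
  edge (8, 1)→(12, 8): d=(4,7) inclusive
  edge (12, 8)→(1, 10): d=(-11,2) inclusive
    (3,1)@(7, 3): e=[5,15,65] → X
    (4,1)@(9, 3): e=[23,1,61] → X
    (5,1)@(11, 3): e=[41,-13,57] → .
    (2,2)@(5, 5): e=[1,37,47] → X
    (5,2)@(11, 5): e=[55,-5,35] → .
    (2,3)@(5, 7): e=[15,45,25] → X
    (5,3)@(11, 7): e=[69,3,13] → X
    (6,3)@(13, 7): e=[87,-11,9] → .
    (1,4)@(3, 9): e=[11,67,7] → X
    (3,4)@(7, 9): e=[47,39,-1] → .
    (4,4)@(9, 9): e=[65,25,-5] → .
    (5,4)@(11, 9): e=[83,11,-9] → .
  covered (11 px):
    . . . . . . . .
    . . . X X . . .
    . . X X X . . .
    . . X X X X . .
    . X X . . . . .
    . . . . . . . .

Z-buffer (winner per pixel, '.' = empty):
  . . . . . . . .
  . . . 1 1 . . .
  . . 1 1 1 . . .
  . . 1 1 1 1 . .
  . 1 1 . . . . .
  . . . . . . . .

Result: 1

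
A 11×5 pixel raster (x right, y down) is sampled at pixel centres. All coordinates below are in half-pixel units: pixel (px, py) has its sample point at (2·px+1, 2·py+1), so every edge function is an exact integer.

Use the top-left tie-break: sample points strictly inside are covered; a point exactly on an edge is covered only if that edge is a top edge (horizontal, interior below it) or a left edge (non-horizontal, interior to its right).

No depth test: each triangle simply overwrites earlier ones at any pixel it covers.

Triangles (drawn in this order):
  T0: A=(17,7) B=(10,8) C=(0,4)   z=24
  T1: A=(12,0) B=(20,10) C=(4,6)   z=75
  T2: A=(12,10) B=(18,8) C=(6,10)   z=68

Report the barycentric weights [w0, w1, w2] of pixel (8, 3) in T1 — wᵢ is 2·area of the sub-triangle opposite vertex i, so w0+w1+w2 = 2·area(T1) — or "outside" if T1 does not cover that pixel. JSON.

T0:
  2·area = 38
  edge (17, 7)→(10, 8): d=(-7,1) right/bottom  bias=-1
  edge (10, 8)→(0, 4): d=(-10,-4) top-left  bias=+0
  edge (0, 4)→(17, 7): d=(17,3) right/bottom  bias=-1
    (1,2)@(3, 5): e=[28,2,8] → X
    (2,2)@(5, 5): e=[26,10,2] → X
    (3,2)@(7, 5): e=[24,18,-4] → .
    (1,3)@(3, 7): e=[14,-18,42] → .
    (2,3)@(5, 7): e=[12,-10,36] → .
    (4,3)@(9, 7): e=[8,6,24] → X
    (5,3)@(11, 7): e=[6,14,18] → X
    (6,3)@(13, 7): e=[4,22,12] → X
    (7,3)@(15, 7): e=[2,30,6] → X
    (8,3)@(17, 7): e=[0,38,0] → .  [on edge]
    (1,4)@(3, 9): e=[0,-38,76] → .  [on edge]
    (4,4)@(9, 9): e=[-6,-14,58] → .
  covered (6 px):
    . . . . . . . . . . .
    . . . . . . . . . . .
    . X X . . . . . . . .
    . . . . X X X X . . .
    . . . . . . . . . . .
T1:
  2·area = 128
  edge (12, 0)→(20, 10): d=(8,10) right/bottom  bias=-1
  edge (20, 10)→(4, 6): d=(-16,-4) top-left  bias=+0
  edge (4, 6)→(12, 0): d=(8,-6) top-left  bias=+0
    (5,0)@(11, 1): e=[18,108,2] → X
    (6,0)@(13, 1): e=[-2,116,14] → .
    (4,1)@(9, 3): e=[54,68,6] → X
    (6,1)@(13, 3): e=[14,84,30] → X
    (7,1)@(15, 3): e=[-6,92,42] → .
    (3,2)@(7, 5): e=[90,28,10] → X
    (7,2)@(15, 5): e=[10,60,58] → X
    (8,2)@(17, 5): e=[-10,68,70] → .
    (3,3)@(7, 7): e=[106,-4,26] → .
    (4,3)@(9, 7): e=[86,4,38] → X
    (8,3)@(17, 7): e=[6,36,86] → X
    (9,3)@(19, 7): e=[-14,44,98] → .
  covered (16 px):
    . . . . . X . . . . .
    . . . . X X X . . . .
    . . . X X X X X . . .
    . . . . X X X X X . .
    . . . . . . . . X X .
T2:
  2·area = 12  (B↔C swapped to make it positive)
  edge (12, 10)→(6, 10): d=(-6,0) right/bottom  bias=-1
  edge (6, 10)→(18, 8): d=(12,-2) top-left  bias=+0
  edge (18, 8)→(12, 10): d=(-6,2) right/bottom  bias=-1
    (10,3)@(21, 7): e=[18,-6,0] → .  [on edge]
    (6,4)@(13, 9): e=[6,2,4] → X
    (7,4)@(15, 9): e=[6,6,0] → .  [on edge]
  covered (1 px):
    . . . . . . . . . . .
    . . . . . . . . . . .
    . . . . . . . . . . .
    . . . . . . . . . . .
    . . . . . . X . . . .

Answer: [36,86,6]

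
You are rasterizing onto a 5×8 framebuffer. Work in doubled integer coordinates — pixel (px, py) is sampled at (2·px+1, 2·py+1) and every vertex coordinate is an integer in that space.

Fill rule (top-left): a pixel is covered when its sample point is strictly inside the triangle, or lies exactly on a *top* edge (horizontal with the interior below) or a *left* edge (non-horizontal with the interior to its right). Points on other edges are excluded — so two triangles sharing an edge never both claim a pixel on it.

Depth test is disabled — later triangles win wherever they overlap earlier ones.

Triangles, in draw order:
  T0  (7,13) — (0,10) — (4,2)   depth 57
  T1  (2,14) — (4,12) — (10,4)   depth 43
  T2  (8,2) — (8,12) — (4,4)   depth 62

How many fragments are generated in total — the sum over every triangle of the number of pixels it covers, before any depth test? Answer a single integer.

T0:
  2·area = 68
  edge (7, 13)→(0, 10): d=(-7,-3) top-left  bias=+0
  edge (0, 10)→(4, 2): d=(4,-8) top-left  bias=+0
  edge (4, 2)→(7, 13): d=(3,11) right/bottom  bias=-1
    (1,2)@(3, 5): e=[44,4,20] → #
    (2,2)@(5, 5): e=[50,20,-2] → ·
    (1,3)@(3, 7): e=[30,12,26] → #
    (2,3)@(5, 7): e=[36,28,4] → #
    (3,3)@(7, 7): e=[42,44,-18] → ·
    (0,4)@(1, 9): e=[10,4,54] → #
    (3,4)@(7, 9): e=[28,52,-12] → ·
    (0,5)@(1, 11): e=[-4,12,60] → ·
    (1,5)@(3, 11): e=[2,28,38] → #
    (3,5)@(7, 11): e=[14,60,-6] → ·
    (1,6)@(3, 13): e=[-12,36,44] → ·
    (2,6)@(5, 13): e=[-6,52,22] → ·
    (3,6)@(7, 13): e=[0,68,0] → ·  [on edge]
  covered (8 px):
    · · · · ·
    · · · · ·
    · # · · ·
    · # # · ·
    # # # · ·
    · # # · ·
    · · · · ·
    · · · · ·
T1:
  2·area = 4  (B↔C swapped to make it positive)
  edge (2, 14)→(10, 4): d=(8,-10) top-left  bias=+0
  edge (10, 4)→(4, 12): d=(-6,8) right/bottom  bias=-1
  edge (4, 12)→(2, 14): d=(-2,2) right/bottom  bias=-1
    (4,3)@(9, 7): e=[14,-10,0] → ·  [on edge]
    (3,4)@(7, 9): e=[10,-6,0] → ·  [on edge]
    (2,5)@(5, 11): e=[6,-2,0] → ·  [on edge]
    (1,6)@(3, 13): e=[2,2,0] → ·  [on edge]
    (0,7)@(1, 15): e=[-2,6,0] → ·  [on edge]
  covered (0 px):
    · · · · ·
    · · · · ·
    · · · · ·
    · · · · ·
    · · · · ·
    · · · · ·
    · · · · ·
    · · · · ·
T2:
  2·area = 40
  edge (8, 2)→(8, 12): d=(0,10) right/bottom  bias=-1
  edge (8, 12)→(4, 4): d=(-4,-8) top-left  bias=+0
  edge (4, 4)→(8, 2): d=(4,-2) top-left  bias=+0
    (3,1)@(7, 3): e=[10,28,2] → #
    (4,1)@(9, 3): e=[-10,44,6] → ·
    (2,2)@(5, 5): e=[30,4,6] → #
    (4,2)@(9, 5): e=[-10,36,14] → ·
    (2,3)@(5, 7): e=[30,-4,14] → ·
    (3,3)@(7, 7): e=[10,12,18] → #
    (4,3)@(9, 7): e=[-10,28,22] → ·
    (3,4)@(7, 9): e=[10,4,26] → #
    (4,4)@(9, 9): e=[-10,20,30] → ·
    (3,5)@(7, 11): e=[10,-4,34] → ·
  covered (5 px):
    · · · · ·
    · · · # ·
    · · # # ·
    · · · # ·
    · · · # ·
    · · · · ·
    · · · · ·
    · · · · ·

Answer: 13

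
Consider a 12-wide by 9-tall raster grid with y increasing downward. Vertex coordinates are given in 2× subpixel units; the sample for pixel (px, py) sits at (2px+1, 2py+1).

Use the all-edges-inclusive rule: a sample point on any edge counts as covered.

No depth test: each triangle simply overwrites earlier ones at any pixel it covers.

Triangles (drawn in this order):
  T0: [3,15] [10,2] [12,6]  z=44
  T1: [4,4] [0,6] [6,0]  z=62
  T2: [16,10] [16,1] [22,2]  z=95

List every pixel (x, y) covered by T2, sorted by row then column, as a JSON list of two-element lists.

T0:
  2·area = 54
  edge (3, 15)→(10, 2): d=(7,-13) inclusive
  edge (10, 2)→(12, 6): d=(2,4) inclusive
  edge (12, 6)→(3, 15): d=(-9,9) inclusive
    (8,0)@(17, 1): e=[84,-30,0] → .  [on edge]
    (7,1)@(15, 3): e=[72,-18,0] → .  [on edge]
    (4,2)@(9, 5): e=[8,10,36] → X
    (5,2)@(11, 5): e=[34,2,18] → X
    (6,2)@(13, 5): e=[60,-6,0] → .  [on edge]
    (4,3)@(9, 7): e=[22,14,18] → X
    (5,3)@(11, 7): e=[48,6,0] → X  [on edge]
    (6,3)@(13, 7): e=[74,-2,-18] → .
    (3,4)@(7, 9): e=[10,26,18] → X
    (4,4)@(9, 9): e=[36,18,0] → X  [on edge]
    (5,4)@(11, 9): e=[62,10,-18] → .
    (3,5)@(7, 11): e=[24,30,0] → X  [on edge]
    (2,6)@(5, 13): e=[12,42,0] → X  [on edge]
    (1,7)@(3, 15): e=[0,54,0] → X  [on edge]
    (0,8)@(1, 17): e=[-12,66,0] → .  [on edge]
  covered (9 px):
    . . . . . . . . . . . .
    . . . . . . . . . . . .
    . . . . X X . . . . . .
    . . . . X X . . . . . .
    . . . X X . . . . . . .
    . . . X . . . . . . . .
    . . X . . . . . . . . .
    . X . . . . . . . . . .
    . . . . . . . . . . . .
T1:
  2·area = 12
  edge (4, 4)→(0, 6): d=(-4,2) inclusive
  edge (0, 6)→(6, 0): d=(6,-6) inclusive
  edge (6, 0)→(4, 4): d=(-2,4) inclusive
    (2,0)@(5, 1): e=[10,0,2] → X  [on edge]
    (3,0)@(7, 1): e=[6,12,-6] → .
    (1,1)@(3, 3): e=[6,0,6] → X  [on edge]
    (2,1)@(5, 3): e=[2,12,-2] → .
    (0,2)@(1, 5): e=[2,0,10] → X  [on edge]
    (1,2)@(3, 5): e=[-2,12,2] → .
    (0,3)@(1, 7): e=[-6,12,6] → .
  covered (3 px):
    . . X . . . . . . . . .
    . X . . . . . . . . . .
    X . . . . . . . . . . .
    . . . . . . . . . . . .
    . . . . . . . . . . . .
    . . . . . . . . . . . .
    . . . . . . . . . . . .
    . . . . . . . . . . . .
    . . . . . . . . . . . .
T2:
  2·area = 54
  edge (16, 10)→(16, 1): d=(0,-9) inclusive
  edge (16, 1)→(22, 2): d=(6,1) inclusive
  edge (22, 2)→(16, 10): d=(-6,8) inclusive
    (8,1)@(17, 3): e=[9,11,34] → X
    (9,1)@(19, 3): e=[27,9,18] → X
    (10,1)@(21, 3): e=[45,7,2] → X
    (11,1)@(23, 3): e=[63,5,-14] → .
    (8,2)@(17, 5): e=[9,23,22] → X
    (10,2)@(21, 5): e=[45,19,-10] → .
    (8,3)@(17, 7): e=[9,35,10] → X
    (9,3)@(19, 7): e=[27,33,-6] → .
    (8,4)@(17, 9): e=[9,47,-2] → .
  covered (6 px):
    . . . . . . . . . . . .
    . . . . . . . . X X X .
    . . . . . . . . X X . .
    . . . . . . . . X . . .
    . . . . . . . . . . . .
    . . . . . . . . . . . .
    . . . . . . . . . . . .
    . . . . . . . . . . . .
    . . . . . . . . . . . .

Answer: [[8,1],[9,1],[10,1],[8,2],[9,2],[8,3]]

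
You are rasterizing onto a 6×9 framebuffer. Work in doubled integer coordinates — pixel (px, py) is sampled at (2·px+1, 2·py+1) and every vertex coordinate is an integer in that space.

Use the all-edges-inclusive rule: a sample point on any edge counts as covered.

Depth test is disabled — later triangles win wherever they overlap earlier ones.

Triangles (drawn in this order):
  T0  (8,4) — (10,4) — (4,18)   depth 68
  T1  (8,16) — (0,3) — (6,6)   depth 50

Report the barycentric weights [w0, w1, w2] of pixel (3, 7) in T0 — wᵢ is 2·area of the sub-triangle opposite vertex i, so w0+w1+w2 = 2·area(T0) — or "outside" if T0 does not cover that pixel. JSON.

T0:
  2·area = 28
  edge (8, 4)→(10, 4): d=(2,0) inclusive
  edge (10, 4)→(4, 18): d=(-6,14) inclusive
  edge (4, 18)→(8, 4): d=(4,-14) inclusive
    (4,2)@(9, 5): e=[2,8,18] → #
    (5,2)@(11, 5): e=[2,-20,46] → ·
    (4,3)@(9, 7): e=[6,-4,26] → ·
    (3,4)@(7, 9): e=[10,12,6] → #
    (4,4)@(9, 9): e=[10,-16,34] → ·
    (3,5)@(7, 11): e=[14,0,14] → #  [on edge]
    (4,5)@(9, 11): e=[14,-28,42] → ·
    (3,6)@(7, 13): e=[18,-12,22] → ·
    (2,7)@(5, 15): e=[22,4,2] → #
    (3,7)@(7, 15): e=[22,-24,30] → ·
    (2,8)@(5, 17): e=[26,-8,10] → ·
  covered (4 px):
    · · · · · ·
    · · · · · ·
    · · · · # ·
    · · · · · ·
    · · · # · ·
    · · · # · ·
    · · · · · ·
    · · # · · ·
    · · · · · ·
T1:
  2·area = 54
  edge (8, 16)→(0, 3): d=(-8,-13) inclusive
  edge (0, 3)→(6, 6): d=(6,3) inclusive
  edge (6, 6)→(8, 16): d=(2,10) inclusive
    (2,0)@(5, 1): e=[81,-27,0] → ·  [on edge]
    (1,2)@(3, 5): e=[23,3,28] → #
    (2,2)@(5, 5): e=[49,-3,8] → ·
    (1,3)@(3, 7): e=[7,15,32] → #
    (2,3)@(5, 7): e=[33,9,12] → #
    (3,3)@(7, 7): e=[59,3,-8] → ·
    (1,4)@(3, 9): e=[-9,27,36] → ·
    (2,4)@(5, 9): e=[17,21,16] → #
    (3,4)@(7, 9): e=[43,15,-4] → ·
    (2,5)@(5, 11): e=[1,33,20] → #
    (3,5)@(7, 11): e=[27,27,0] → #  [on edge]
    (4,5)@(9, 11): e=[53,21,-20] → ·
  covered (7 px):
    · · · · · ·
    · · · · · ·
    · # · · · ·
    · # # · · ·
    · · # · · ·
    · · # # · ·
    · · · # · ·
    · · · · · ·
    · · · · · ·

Result: "outside"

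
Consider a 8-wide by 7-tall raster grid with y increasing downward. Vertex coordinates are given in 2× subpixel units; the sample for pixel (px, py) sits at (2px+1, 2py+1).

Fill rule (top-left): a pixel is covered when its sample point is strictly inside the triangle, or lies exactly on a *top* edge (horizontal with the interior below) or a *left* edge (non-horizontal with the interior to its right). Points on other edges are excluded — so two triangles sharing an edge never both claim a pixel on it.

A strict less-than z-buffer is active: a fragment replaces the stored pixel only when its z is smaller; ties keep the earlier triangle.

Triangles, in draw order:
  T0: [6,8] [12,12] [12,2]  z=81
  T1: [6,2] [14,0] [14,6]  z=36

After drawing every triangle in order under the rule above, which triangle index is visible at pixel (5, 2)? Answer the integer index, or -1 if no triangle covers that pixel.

T0:
  2·area = 60  (B↔C swapped to make it positive)
  edge (6, 8)→(12, 2): d=(6,-6) top-left  bias=+0
  edge (12, 2)→(12, 12): d=(0,10) right/bottom  bias=-1
  edge (12, 12)→(6, 8): d=(-6,-4) top-left  bias=+0
    (6,0)@(13, 1): e=[0,-10,70] → ·  [on edge]
    (5,1)@(11, 3): e=[0,10,50] → #  [on edge]
    (6,1)@(13, 3): e=[12,-10,58] → ·
    (4,2)@(9, 5): e=[0,30,30] → #  [on edge]
    (6,2)@(13, 5): e=[24,-10,46] → ·
    (3,3)@(7, 7): e=[0,50,10] → #  [on edge]
    (6,3)@(13, 7): e=[36,-10,34] → ·
    (2,4)@(5, 9): e=[0,70,-10] → ·  [on edge]
    (3,4)@(7, 9): e=[12,50,-2] → ·
    (4,4)@(9, 9): e=[24,30,6] → #
    (6,4)@(13, 9): e=[48,-10,22] → ·
    (1,5)@(3, 11): e=[0,90,-30] → ·  [on edge]
    (0,6)@(1, 13): e=[0,110,-50] → ·  [on edge]
  covered (9 px):
    · · · · · · · ·
    · · · · · # · ·
    · · · · # # · ·
    · · · # # # · ·
    · · · · # # · ·
    · · · · · # · ·
    · · · · · · · ·
T1:
  2·area = 48
  edge (6, 2)→(14, 0): d=(8,-2) top-left  bias=+0
  edge (14, 0)→(14, 6): d=(0,6) right/bottom  bias=-1
  edge (14, 6)→(6, 2): d=(-8,-4) top-left  bias=+0
    (5,0)@(11, 1): e=[2,18,28] → #
    (6,0)@(13, 1): e=[6,6,36] → #
    (7,0)@(15, 1): e=[10,-6,44] → ·
    (4,1)@(9, 3): e=[14,30,4] → #
    (7,1)@(15, 3): e=[26,-6,28] → ·
    (4,2)@(9, 5): e=[30,30,-12] → ·
    (5,2)@(11, 5): e=[34,18,-4] → ·
    (6,2)@(13, 5): e=[38,6,4] → #
    (7,2)@(15, 5): e=[42,-6,12] → ·
    (6,3)@(13, 7): e=[54,6,-12] → ·
  covered (6 px):
    · · · · · # # ·
    · · · · # # # ·
    · · · · · · # ·
    · · · · · · · ·
    · · · · · · · ·
    · · · · · · · ·
    · · · · · · · ·

Z-buffer (winner per pixel, '.' = empty):
  . . . . . 1 1 .
  . . . . 1 1 1 .
  . . . . 0 0 1 .
  . . . 0 0 0 . .
  . . . . 0 0 . .
  . . . . . 0 . .
  . . . . . . . .

Result: 0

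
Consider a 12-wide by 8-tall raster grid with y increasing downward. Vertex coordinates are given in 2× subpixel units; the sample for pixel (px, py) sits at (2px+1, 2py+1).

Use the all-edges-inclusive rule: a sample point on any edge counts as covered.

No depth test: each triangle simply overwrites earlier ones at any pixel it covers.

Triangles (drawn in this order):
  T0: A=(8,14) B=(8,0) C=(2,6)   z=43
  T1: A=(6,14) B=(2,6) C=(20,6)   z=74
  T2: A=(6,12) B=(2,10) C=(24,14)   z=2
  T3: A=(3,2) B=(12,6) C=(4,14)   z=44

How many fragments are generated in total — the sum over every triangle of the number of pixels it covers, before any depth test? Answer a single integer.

T0:
  2·area = 84  (B↔C swapped to make it positive)
  edge (8, 14)→(2, 6): d=(-6,-8) inclusive
  edge (2, 6)→(8, 0): d=(6,-6) inclusive
  edge (8, 0)→(8, 14): d=(0,14) inclusive
    (3,0)@(7, 1): e=[70,0,14] → █  [on edge]
    (4,0)@(9, 1): e=[86,12,-14] → ·
    (2,1)@(5, 3): e=[42,0,42] → █  [on edge]
    (4,1)@(9, 3): e=[74,24,-14] → ·
    (1,2)@(3, 5): e=[14,0,70] → █  [on edge]
    (4,2)@(9, 5): e=[62,36,-14] → ·
    (0,3)@(1, 7): e=[-14,0,98] → ·  [on edge]
    (1,3)@(3, 7): e=[2,12,70] → █
    (4,3)@(9, 7): e=[50,48,-14] → ·
    (1,4)@(3, 9): e=[-10,24,70] → ·
    (2,4)@(5, 9): e=[6,36,42] → █
    (4,4)@(9, 9): e=[38,60,-14] → ·
  covered (12 px):
    · · · █ · · · · · · · ·
    · · █ █ · · · · · · · ·
    · █ █ █ · · · · · · · ·
    · █ █ █ · · · · · · · ·
    · · █ █ · · · · · · · ·
    · · · █ · · · · · · · ·
    · · · · · · · · · · · ·
    · · · · · · · · · · · ·
T1:
  2·area = 144
  edge (6, 14)→(2, 6): d=(-4,-8) inclusive
  edge (2, 6)→(20, 6): d=(18,0) inclusive
  edge (20, 6)→(6, 14): d=(-14,8) inclusive
    (1,3)@(3, 7): e=[4,18,122] → █
    (2,3)@(5, 7): e=[20,18,106] → █
    (3,3)@(7, 7): e=[36,18,90] → █
    (4,3)@(9, 7): e=[52,18,74] → █
    (5,3)@(11, 7): e=[68,18,58] → █
    (6,3)@(13, 7): e=[84,18,42] → █
    (7,3)@(15, 7): e=[100,18,26] → █
    (8,3)@(17, 7): e=[116,18,10] → █
    (9,3)@(19, 7): e=[132,18,-6] → ·
    (1,4)@(3, 9): e=[-4,54,94] → ·
    (2,4)@(5, 9): e=[12,54,78] → █
    (7,4)@(15, 9): e=[92,54,-2] → ·
  covered (18 px):
    · · · · · · · · · · · ·
    · · · · · · · · · · · ·
    · · · · · · · · · · · ·
    · █ █ █ █ █ █ █ █ · · ·
    · · █ █ █ █ █ · · · · ·
    · · █ █ █ █ · · · · · ·
    · · · █ · · · · · · · ·
    · · · · · · · · · · · ·
T2:
  2·area = 28
  edge (6, 12)→(2, 10): d=(-4,-2) inclusive
  edge (2, 10)→(24, 14): d=(22,4) inclusive
  edge (24, 14)→(6, 12): d=(-18,-2) inclusive
    (2,5)@(5, 11): e=[2,10,16] → █
    (3,5)@(7, 11): e=[6,2,20] → █
    (4,5)@(9, 11): e=[10,-6,24] → ·
    (2,6)@(5, 13): e=[-6,54,-20] → ·
    (3,6)@(7, 13): e=[-2,46,-16] → ·
    (7,6)@(15, 13): e=[14,14,0] → █  [on edge]
    (8,6)@(17, 13): e=[18,6,4] → █
    (9,6)@(19, 13): e=[22,-2,8] → ·
    (7,7)@(15, 15): e=[6,58,-36] → ·
    (8,7)@(17, 15): e=[10,50,-32] → ·
  covered (4 px):
    · · · · · · · · · · · ·
    · · · · · · · · · · · ·
    · · · · · · · · · · · ·
    · · · · · · · · · · · ·
    · · · · · · · · · · · ·
    · · █ █ · · · · · · · ·
    · · · · · · · █ █ · · ·
    · · · · · · · · · · · ·
T3:
  2·area = 104
  edge (3, 2)→(12, 6): d=(9,4) inclusive
  edge (12, 6)→(4, 14): d=(-8,8) inclusive
  edge (4, 14)→(3, 2): d=(-1,-12) inclusive
    (8,0)@(17, 1): e=[-65,0,169] → ·  [on edge]
    (2,1)@(5, 3): e=[1,80,23] → █
    (3,1)@(7, 3): e=[-7,64,47] → ·
    (7,1)@(15, 3): e=[-39,0,143] → ·  [on edge]
    (2,2)@(5, 5): e=[19,64,21] → █
    (3,2)@(7, 5): e=[11,48,45] → █
    (4,2)@(9, 5): e=[3,32,69] → █
    (5,2)@(11, 5): e=[-5,16,93] → ·
    (6,2)@(13, 5): e=[-13,0,117] → ·  [on edge]
    (2,3)@(5, 7): e=[37,48,19] → █
    (5,3)@(11, 7): e=[13,0,91] → █  [on edge]
    (6,3)@(13, 7): e=[5,-16,115] → ·
    (4,4)@(9, 9): e=[39,0,65] → █  [on edge]
    (3,5)@(7, 11): e=[65,0,39] → █  [on edge]
    (2,6)@(5, 13): e=[91,0,13] → █  [on edge]
    (1,7)@(3, 15): e=[117,0,-13] → ·  [on edge]
  covered (14 px):
    · · · · · · · · · · · ·
    · · █ · · · · · · · · ·
    · · █ █ █ · · · · · · ·
    · · █ █ █ █ · · · · · ·
    · · █ █ █ · · · · · · ·
    · · █ █ · · · · · · · ·
    · · █ · · · · · · · · ·
    · · · · · · · · · · · ·

Final: 48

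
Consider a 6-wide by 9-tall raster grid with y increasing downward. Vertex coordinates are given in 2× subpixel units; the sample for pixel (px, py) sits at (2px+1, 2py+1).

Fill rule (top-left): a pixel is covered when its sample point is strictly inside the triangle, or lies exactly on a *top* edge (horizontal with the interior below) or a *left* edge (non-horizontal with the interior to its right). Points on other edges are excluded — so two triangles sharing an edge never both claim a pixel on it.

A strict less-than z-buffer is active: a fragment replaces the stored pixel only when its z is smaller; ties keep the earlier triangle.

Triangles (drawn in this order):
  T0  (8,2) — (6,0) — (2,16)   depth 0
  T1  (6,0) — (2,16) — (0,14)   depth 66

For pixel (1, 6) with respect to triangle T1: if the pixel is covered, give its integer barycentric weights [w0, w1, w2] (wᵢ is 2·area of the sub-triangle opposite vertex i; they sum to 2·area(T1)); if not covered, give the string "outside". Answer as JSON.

T0:
  2·area = 40  (B↔C swapped to make it positive)
  edge (8, 2)→(2, 16): d=(-6,14) right/bottom  bias=-1
  edge (2, 16)→(6, 0): d=(4,-16) top-left  bias=+0
  edge (6, 0)→(8, 2): d=(2,2) right/bottom  bias=-1
    (3,0)@(7, 1): e=[20,20,0] → ·  [on edge]
    (3,1)@(7, 3): e=[8,28,4] → █
    (4,1)@(9, 3): e=[-20,60,0] → ·  [on edge]
    (2,2)@(5, 5): e=[24,4,12] → █
    (3,2)@(7, 5): e=[-4,36,8] → ·
    (5,2)@(11, 5): e=[-60,100,0] → ·  [on edge]
    (2,3)@(5, 7): e=[12,12,16] → █
    (3,3)@(7, 7): e=[-16,44,12] → ·
    (2,4)@(5, 9): e=[0,20,20] → ·  [on edge]
    (1,6)@(3, 13): e=[4,4,32] → █
    (2,6)@(5, 13): e=[-24,36,28] → ·
    (1,7)@(3, 15): e=[-8,12,36] → ·
  covered (4 px):
    · · · · · ·
    · · · █ · ·
    · · █ · · ·
    · · █ · · ·
    · · · · · ·
    · · · · · ·
    · █ · · · ·
    · · · · · ·
    · · · · · ·
T1:
  2·area = 40
  edge (6, 0)→(2, 16): d=(-4,16) right/bottom  bias=-1
  edge (2, 16)→(0, 14): d=(-2,-2) top-left  bias=+0
  edge (0, 14)→(6, 0): d=(6,-14) top-left  bias=+0
    (2,1)@(5, 3): e=[4,32,4] → █
    (3,1)@(7, 3): e=[-28,36,32] → ·
    (2,2)@(5, 5): e=[-4,28,16] → ·
    (1,3)@(3, 7): e=[20,20,0] → █  [on edge]
    (2,3)@(5, 7): e=[-12,24,28] → ·
    (1,4)@(3, 9): e=[12,16,12] → █
    (2,4)@(5, 9): e=[-20,20,40] → ·
    (1,5)@(3, 11): e=[4,12,24] → █
    (2,5)@(5, 11): e=[-28,16,52] → ·
    (0,6)@(1, 13): e=[28,4,8] → █
    (1,6)@(3, 13): e=[-4,8,36] → ·
    (0,7)@(1, 15): e=[20,0,20] → █  [on edge]
    (1,8)@(3, 17): e=[-20,0,60] → ·  [on edge]
  covered (6 px):
    · · · · · ·
    · · █ · · ·
    · · · · · ·
    · █ · · · ·
    · █ · · · ·
    · █ · · · ·
    █ · · · · ·
    █ · · · · ·
    · · · · · ·

Answer: "outside"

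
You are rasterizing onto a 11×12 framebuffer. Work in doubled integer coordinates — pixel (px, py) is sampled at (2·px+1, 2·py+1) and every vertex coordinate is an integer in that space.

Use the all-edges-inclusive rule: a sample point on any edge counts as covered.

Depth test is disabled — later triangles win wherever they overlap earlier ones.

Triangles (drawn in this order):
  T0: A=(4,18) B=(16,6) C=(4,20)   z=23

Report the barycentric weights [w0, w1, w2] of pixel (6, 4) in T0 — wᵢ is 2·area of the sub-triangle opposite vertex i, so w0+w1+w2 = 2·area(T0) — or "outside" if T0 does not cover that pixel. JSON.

T0:
  2·area = 24
  edge (4, 18)→(16, 6): d=(12,-12) inclusive
  edge (16, 6)→(4, 20): d=(-12,14) inclusive
  edge (4, 20)→(4, 18): d=(0,-2) inclusive
    (10,0)@(21, 1): e=[0,-10,34] → ·  [on edge]
    (9,1)@(19, 3): e=[0,-6,30] → ·  [on edge]
    (8,2)@(17, 5): e=[0,-2,26] → ·  [on edge]
    (7,3)@(15, 7): e=[0,2,22] → #  [on edge]
    (8,3)@(17, 7): e=[24,-26,26] → ·
    (6,4)@(13, 9): e=[0,6,18] → #  [on edge]
    (7,4)@(15, 9): e=[24,-22,22] → ·
    (5,5)@(11, 11): e=[0,10,14] → #  [on edge]
    (6,5)@(13, 11): e=[24,-18,18] → ·
    (4,6)@(9, 13): e=[0,14,10] → #  [on edge]
    (5,6)@(11, 13): e=[24,-14,14] → ·
    (3,7)@(7, 15): e=[0,18,6] → #  [on edge]
    (2,8)@(5, 17): e=[0,22,2] → #  [on edge]
    (1,9)@(3, 19): e=[0,26,-2] → ·  [on edge]
    (0,10)@(1, 21): e=[0,30,-6] → ·  [on edge]
  covered (6 px):
    · · · · · · · · · · ·
    · · · · · · · · · · ·
    · · · · · · · · · · ·
    · · · · · · · # · · ·
    · · · · · · # · · · ·
    · · · · · # · · · · ·
    · · · · # · · · · · ·
    · · · # · · · · · · ·
    · · # · · · · · · · ·
    · · · · · · · · · · ·
    · · · · · · · · · · ·
    · · · · · · · · · · ·

Result: [6,18,0]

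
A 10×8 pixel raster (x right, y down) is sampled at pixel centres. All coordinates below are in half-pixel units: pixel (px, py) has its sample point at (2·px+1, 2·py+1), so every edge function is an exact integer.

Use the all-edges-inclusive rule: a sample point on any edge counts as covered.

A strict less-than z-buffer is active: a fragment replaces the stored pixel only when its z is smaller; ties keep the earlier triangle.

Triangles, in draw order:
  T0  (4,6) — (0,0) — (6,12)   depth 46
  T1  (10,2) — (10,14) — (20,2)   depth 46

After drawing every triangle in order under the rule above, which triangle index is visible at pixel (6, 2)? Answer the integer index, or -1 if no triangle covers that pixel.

T0:
  2·area = 12  (B↔C swapped to make it positive)
  edge (4, 6)→(6, 12): d=(2,6) inclusive
  edge (6, 12)→(0, 0): d=(-6,-12) inclusive
  edge (0, 0)→(4, 6): d=(4,6) inclusive
    (1,1)@(3, 3): e=[0,18,-6] → ·  [on edge]
    (1,2)@(3, 5): e=[4,6,2] → #
    (2,2)@(5, 5): e=[-8,30,-10] → ·
    (1,3)@(3, 7): e=[8,-6,10] → ·
    (2,4)@(5, 9): e=[0,6,6] → #  [on edge]
    (3,4)@(7, 9): e=[-12,30,-6] → ·
    (2,5)@(5, 11): e=[4,-6,14] → ·
    (3,7)@(7, 15): e=[0,-6,18] → ·  [on edge]
  covered (2 px):
    · · · · · · · · · ·
    · · · · · · · · · ·
    · # · · · · · · · ·
    · · · · · · · · · ·
    · · # · · · · · · ·
    · · · · · · · · · ·
    · · · · · · · · · ·
    · · · · · · · · · ·
T1:
  2·area = 120  (B↔C swapped to make it positive)
  edge (10, 2)→(20, 2): d=(10,0) inclusive
  edge (20, 2)→(10, 14): d=(-10,12) inclusive
  edge (10, 14)→(10, 2): d=(0,-12) inclusive
    (5,1)@(11, 3): e=[10,98,12] → #
    (6,1)@(13, 3): e=[10,74,36] → #
    (7,1)@(15, 3): e=[10,50,60] → #
    (8,1)@(17, 3): e=[10,26,84] → #
    (9,1)@(19, 3): e=[10,2,108] → #
    (5,2)@(11, 5): e=[30,78,12] → #
    (9,2)@(19, 5): e=[30,-18,108] → ·
    (5,3)@(11, 7): e=[50,58,12] → #
    (8,3)@(17, 7): e=[50,-14,84] → ·
    (5,4)@(11, 9): e=[70,38,12] → #
    (7,4)@(15, 9): e=[70,-10,60] → ·
    (5,5)@(11, 11): e=[90,18,12] → #
  covered (15 px):
    · · · · · · · · · ·
    · · · · · # # # # #
    · · · · · # # # # ·
    · · · · · # # # · ·
    · · · · · # # · · ·
    · · · · · # · · · ·
    · · · · · · · · · ·
    · · · · · · · · · ·

Z-buffer (winner per pixel, '.' = empty):
  . . . . . . . . . .
  . . . . . 1 1 1 1 1
  . 0 . . . 1 1 1 1 .
  . . . . . 1 1 1 . .
  . . 0 . . 1 1 . . .
  . . . . . 1 . . . .
  . . . . . . . . . .
  . . . . . . . . . .

Final: 1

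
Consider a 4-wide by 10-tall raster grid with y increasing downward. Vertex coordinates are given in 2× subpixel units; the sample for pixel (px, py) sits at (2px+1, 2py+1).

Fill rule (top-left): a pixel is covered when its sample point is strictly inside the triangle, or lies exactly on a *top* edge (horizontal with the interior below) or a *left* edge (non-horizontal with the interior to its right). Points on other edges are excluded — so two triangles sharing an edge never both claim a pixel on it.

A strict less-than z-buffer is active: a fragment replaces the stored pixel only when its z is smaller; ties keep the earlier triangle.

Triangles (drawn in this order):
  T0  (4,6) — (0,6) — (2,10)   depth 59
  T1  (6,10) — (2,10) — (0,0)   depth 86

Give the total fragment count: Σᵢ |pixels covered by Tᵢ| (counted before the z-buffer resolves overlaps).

T0:
  2·area = 16  (B↔C swapped to make it positive)
  edge (4, 6)→(2, 10): d=(-2,4) right/bottom  bias=-1
  edge (2, 10)→(0, 6): d=(-2,-4) top-left  bias=+0
  edge (0, 6)→(4, 6): d=(4,0) top-left  bias=+0
    (0,3)@(1, 7): e=[10,2,4] → █
    (1,3)@(3, 7): e=[2,10,4] → █
    (2,3)@(5, 7): e=[-6,18,4] → ·
    (0,4)@(1, 9): e=[6,-2,12] → ·
    (1,4)@(3, 9): e=[-2,6,12] → ·
  covered (2 px):
    · · · ·
    · · · ·
    · · · ·
    █ █ · ·
    · · · ·
    · · · ·
    · · · ·
    · · · ·
    · · · ·
    · · · ·
T1:
  2·area = 40
  edge (6, 10)→(2, 10): d=(-4,0) right/bottom  bias=-1
  edge (2, 10)→(0, 0): d=(-2,-10) top-left  bias=+0
  edge (0, 0)→(6, 10): d=(6,10) right/bottom  bias=-1
    (0,1)@(1, 3): e=[28,4,8] → █
    (1,1)@(3, 3): e=[28,24,-12] → ·
    (0,2)@(1, 5): e=[20,0,20] → █  [on edge]
    (1,2)@(3, 5): e=[20,20,0] → ·  [on edge]
    (0,3)@(1, 7): e=[12,-4,32] → ·
    (1,3)@(3, 7): e=[12,16,12] → █
    (2,3)@(5, 7): e=[12,36,-8] → ·
    (1,4)@(3, 9): e=[4,12,24] → █
    (2,4)@(5, 9): e=[4,32,4] → █
    (3,4)@(7, 9): e=[4,52,-16] → ·
    (1,5)@(3, 11): e=[-4,8,36] → ·
    (2,5)@(5, 11): e=[-4,28,16] → ·
    (1,7)@(3, 15): e=[-20,0,60] → ·  [on edge]
  covered (5 px):
    · · · ·
    █ · · ·
    █ · · ·
    · █ · ·
    · █ █ ·
    · · · ·
    · · · ·
    · · · ·
    · · · ·
    · · · ·

Answer: 7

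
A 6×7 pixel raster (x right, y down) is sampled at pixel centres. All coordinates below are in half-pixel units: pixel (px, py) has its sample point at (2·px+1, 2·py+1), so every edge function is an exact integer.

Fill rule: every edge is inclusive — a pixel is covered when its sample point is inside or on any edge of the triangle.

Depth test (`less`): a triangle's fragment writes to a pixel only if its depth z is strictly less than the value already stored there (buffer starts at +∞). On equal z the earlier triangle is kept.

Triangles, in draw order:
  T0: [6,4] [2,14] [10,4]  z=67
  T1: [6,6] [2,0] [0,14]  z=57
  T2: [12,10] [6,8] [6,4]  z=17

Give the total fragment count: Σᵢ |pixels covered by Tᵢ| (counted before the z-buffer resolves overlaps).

T0:
  2·area = 40  (B↔C swapped to make it positive)
  edge (6, 4)→(10, 4): d=(4,0) inclusive
  edge (10, 4)→(2, 14): d=(-8,10) inclusive
  edge (2, 14)→(6, 4): d=(4,-10) inclusive
    (3,2)@(7, 5): e=[4,22,14] → X
    (4,2)@(9, 5): e=[4,2,34] → X
    (5,2)@(11, 5): e=[4,-18,54] → .
    (2,3)@(5, 7): e=[12,26,2] → X
    (4,3)@(9, 7): e=[12,-14,42] → .
    (2,4)@(5, 9): e=[20,10,10] → X
    (3,4)@(7, 9): e=[20,-10,30] → .
    (2,5)@(5, 11): e=[28,-6,18] → .
  covered (5 px):
    . . . . . .
    . . . . . .
    . . . X X .
    . . X X . .
    . . X . . .
    . . . . . .
    . . . . . .
T1:
  2·area = 68  (B↔C swapped to make it positive)
  edge (6, 6)→(0, 14): d=(-6,8) inclusive
  edge (0, 14)→(2, 0): d=(2,-14) inclusive
  edge (2, 0)→(6, 6): d=(4,6) inclusive
    (1,1)@(3, 3): e=[42,20,6] → X
    (2,1)@(5, 3): e=[26,48,-6] → .
    (1,2)@(3, 5): e=[30,24,14] → X
    (2,2)@(5, 5): e=[14,52,2] → X
    (3,2)@(7, 5): e=[-2,80,-10] → .
    (0,3)@(1, 7): e=[34,0,34] → X  [on edge]
    (3,3)@(7, 7): e=[-14,84,-2] → .
    (0,4)@(1, 9): e=[22,4,42] → X
    (2,4)@(5, 9): e=[-10,60,18] → .
    (0,5)@(1, 11): e=[10,8,50] → X
    (1,5)@(3, 11): e=[-6,36,38] → .
    (0,6)@(1, 13): e=[-2,12,58] → .
  covered (9 px):
    . . . . . .
    . X . . . .
    . X X . . .
    X X X . . .
    X X . . . .
    X . . . . .
    . . . . . .
T2:
  2·area = 24
  edge (12, 10)→(6, 8): d=(-6,-2) inclusive
  edge (6, 8)→(6, 4): d=(0,-4) inclusive
  edge (6, 4)→(12, 10): d=(6,6) inclusive
    (1,0)@(3, 1): e=[36,-12,0] → .  [on edge]
    (2,1)@(5, 3): e=[28,-4,0] → .  [on edge]
    (3,2)@(7, 5): e=[20,4,0] → X  [on edge]
    (4,2)@(9, 5): e=[24,12,-12] → .
    (1,3)@(3, 7): e=[0,-12,36] → .  [on edge]
    (3,3)@(7, 7): e=[8,4,12] → X
    (4,3)@(9, 7): e=[12,12,0] → X  [on edge]
    (5,3)@(11, 7): e=[16,20,-12] → .
    (3,4)@(7, 9): e=[-4,4,24] → .
    (4,4)@(9, 9): e=[0,12,12] → X  [on edge]
    (5,4)@(11, 9): e=[4,20,0] → X  [on edge]
    (4,5)@(9, 11): e=[-12,12,24] → .
  covered (5 px):
    . . . . . .
    . . . . . .
    . . . X . .
    . . . X X .
    . . . . X X
    . . . . . .
    . . . . . .

Answer: 19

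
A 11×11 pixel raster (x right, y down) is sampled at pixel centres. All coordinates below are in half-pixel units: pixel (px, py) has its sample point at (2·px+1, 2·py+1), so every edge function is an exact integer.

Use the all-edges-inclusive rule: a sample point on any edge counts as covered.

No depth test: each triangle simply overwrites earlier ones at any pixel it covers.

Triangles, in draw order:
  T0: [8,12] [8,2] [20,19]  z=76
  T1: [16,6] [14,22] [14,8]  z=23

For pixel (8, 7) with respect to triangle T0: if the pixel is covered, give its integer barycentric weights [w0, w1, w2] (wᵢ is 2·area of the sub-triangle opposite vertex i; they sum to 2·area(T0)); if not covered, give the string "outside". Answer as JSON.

T0:
  2·area = 120
  edge (8, 12)→(8, 2): d=(0,-10) inclusive
  edge (8, 2)→(20, 19): d=(12,17) inclusive
  edge (20, 19)→(8, 12): d=(-12,-7) inclusive
    (4,2)@(9, 5): e=[10,19,91] → █
    (5,2)@(11, 5): e=[30,-15,105] → ·
    (4,3)@(9, 7): e=[10,43,67] → █
    (5,3)@(11, 7): e=[30,9,81] → █
    (6,3)@(13, 7): e=[50,-25,95] → ·
    (4,4)@(9, 9): e=[10,67,43] → █
    (6,4)@(13, 9): e=[50,-1,71] → ·
    (4,5)@(9, 11): e=[10,91,19] → █
    (6,5)@(13, 11): e=[50,23,47] → █
    (7,5)@(15, 11): e=[70,-11,61] → ·
    (4,6)@(9, 13): e=[10,115,-5] → ·
    (5,6)@(11, 13): e=[30,81,9] → █
  covered (14 px):
    · · · · · · · · · · ·
    · · · · · · · · · · ·
    · · · · █ · · · · · ·
    · · · · █ █ · · · · ·
    · · · · █ █ · · · · ·
    · · · · █ █ █ · · · ·
    · · · · · █ █ █ · · ·
    · · · · · · · █ █ · ·
    · · · · · · · · █ · ·
    · · · · · · · · · · ·
    · · · · · · · · · · ·
T1:
  2·area = 28
  edge (16, 6)→(14, 22): d=(-2,16) inclusive
  edge (14, 22)→(14, 8): d=(0,-14) inclusive
  edge (14, 8)→(16, 6): d=(2,-2) inclusive
    (10,0)@(21, 1): e=[-70,98,0] → ·  [on edge]
    (9,1)@(19, 3): e=[-42,70,0] → ·  [on edge]
    (8,2)@(17, 5): e=[-14,42,0] → ·  [on edge]
    (7,3)@(15, 7): e=[14,14,0] → █  [on edge]
    (8,3)@(17, 7): e=[-18,42,4] → ·
    (6,4)@(13, 9): e=[42,-14,0] → ·  [on edge]
    (7,4)@(15, 9): e=[10,14,4] → █
    (8,4)@(17, 9): e=[-22,42,8] → ·
    (5,5)@(11, 11): e=[70,-42,0] → ·  [on edge]
    (7,5)@(15, 11): e=[6,14,8] → █
    (8,5)@(17, 11): e=[-26,42,12] → ·
    (4,6)@(9, 13): e=[98,-70,0] → ·  [on edge]
    (3,7)@(7, 15): e=[126,-98,0] → ·  [on edge]
    (2,8)@(5, 17): e=[154,-126,0] → ·  [on edge]
    (1,9)@(3, 19): e=[182,-154,0] → ·  [on edge]
    (0,10)@(1, 21): e=[210,-182,0] → ·  [on edge]
  covered (4 px):
    · · · · · · · · · · ·
    · · · · · · · · · · ·
    · · · · · · · · · · ·
    · · · · · · · █ · · ·
    · · · · · · · █ · · ·
    · · · · · · · █ · · ·
    · · · · · · · █ · · ·
    · · · · · · · · · · ·
    · · · · · · · · · · ·
    · · · · · · · · · · ·
    · · · · · · · · · · ·

Result: [3,27,90]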